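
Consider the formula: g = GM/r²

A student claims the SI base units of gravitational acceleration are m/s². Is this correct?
Units of each symbol in g = GM/r²:
  G (gravitational constant): m³/(kg·s²)
  M (mass): kg
  r (distance): m  → to the power 2 in the denominator, contributes 1/m²

Multiplying the contributions: [m³/(kg·s²)] · [kg] · [1/m²]
Adding exponents of each base unit: m: 1, s: -2
SI base units of gravitational acceleration: m/s²

The claimed units m/s² match the derived units, so the claim is correct.

Answer: Yes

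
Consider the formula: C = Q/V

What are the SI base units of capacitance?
Units of each symbol in C = Q/V:
  Q (charge, in coulombs): s·A
  V (voltage, in volts): kg·m²/(s³·A)  → in the denominator, contributes s³·A/(kg·m²)

Multiplying the contributions: [s·A] · [s³·A/(kg·m²)]
Adding exponents of each base unit: kg: -1, m: -2, s: 4, A: 2
SI base units of capacitance: s⁴·A²/(kg·m²)

Answer: s⁴·A²/(kg·m²)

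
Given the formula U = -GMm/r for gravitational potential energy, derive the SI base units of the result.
Units of each symbol in U = -GMm/r:
  G (gravitational constant): m³/(kg·s²)
  M (mass): kg
  m (mass): kg
  r (distance): m  → in the denominator, contributes 1/m
  The minus sign does not affect the units.

Multiplying the contributions: [m³/(kg·s²)] · [kg] · [kg] · [1/m]
Adding exponents of each base unit: kg: 1, m: 2, s: -2
SI base units of gravitational potential energy: kg·m²/s²

Answer: kg·m²/s²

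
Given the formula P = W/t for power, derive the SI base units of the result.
Units of each symbol in P = W/t:
  W (work): kg·m²/s²
  t (time): s  → in the denominator, contributes 1/s

Multiplying the contributions: [kg·m²/s²] · [1/s]
Adding exponents of each base unit: kg: 1, m: 2, s: -3
SI base units of power: kg·m²/s³

Answer: kg·m²/s³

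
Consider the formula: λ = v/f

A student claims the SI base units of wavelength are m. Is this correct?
Units of each symbol in λ = v/f:
  v (wave speed): m/s
  f (frequency): 1/s  → in the denominator, contributes s

Multiplying the contributions: [m/s] · [s]
Adding exponents of each base unit: m: 1
SI base units of wavelength: m

The claimed units m match the derived units, so the claim is correct.

Answer: Yes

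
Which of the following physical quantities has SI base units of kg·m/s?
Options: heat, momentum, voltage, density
Checking the SI base units of each option:
  heat (Q = mcΔT): kg·m²/s²  ✗
  momentum (p = mv): kg·m/s  ✓ matches
  voltage (V = IR): kg·m²/(s³·A)  ✗
  density (ρ = m/V): kg/m³  ✗

Only momentum has units kg·m/s.

Answer: momentum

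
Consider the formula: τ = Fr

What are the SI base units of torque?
Units of each symbol in τ = Fr:
  F (force): kg·m/s²
  r (lever arm): m

Multiplying the contributions: [kg·m/s²] · [m]
Adding exponents of each base unit: kg: 1, m: 2, s: -2
SI base units of torque: kg·m²/s²

Answer: kg·m²/s²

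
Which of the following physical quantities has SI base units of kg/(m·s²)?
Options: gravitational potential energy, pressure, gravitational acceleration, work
Checking the SI base units of each option:
  gravitational potential energy (U = -GMm/r): kg·m²/s²  ✗
  pressure (P = F/A): kg/(m·s²)  ✓ matches
  gravitational acceleration (g = GM/r²): m/s²  ✗
  work (W = Fd): kg·m²/s²  ✗

Only pressure has units kg/(m·s²).

Answer: pressure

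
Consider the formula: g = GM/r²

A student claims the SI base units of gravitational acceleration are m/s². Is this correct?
Units of each symbol in g = GM/r²:
  G (gravitational constant): m³/(kg·s²)
  M (mass): kg
  r (distance): m  → to the power 2 in the denominator, contributes 1/m²

Multiplying the contributions: [m³/(kg·s²)] · [kg] · [1/m²]
Adding exponents of each base unit: m: 1, s: -2
SI base units of gravitational acceleration: m/s²

The claimed units m/s² match the derived units, so the claim is correct.

Answer: Yes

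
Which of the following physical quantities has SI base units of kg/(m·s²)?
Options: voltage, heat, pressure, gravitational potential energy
Checking the SI base units of each option:
  voltage (V = IR): kg·m²/(s³·A)  ✗
  heat (Q = mcΔT): kg·m²/s²  ✗
  pressure (P = F/A): kg/(m·s²)  ✓ matches
  gravitational potential energy (U = -GMm/r): kg·m²/s²  ✗

Only pressure has units kg/(m·s²).

Answer: pressure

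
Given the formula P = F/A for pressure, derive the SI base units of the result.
Units of each symbol in P = F/A:
  F (force): kg·m/s²
  A (area): m²  → in the denominator, contributes 1/m²

Multiplying the contributions: [kg·m/s²] · [1/m²]
Adding exponents of each base unit: kg: 1, m: -1, s: -2
SI base units of pressure: kg/(m·s²)

Answer: kg/(m·s²)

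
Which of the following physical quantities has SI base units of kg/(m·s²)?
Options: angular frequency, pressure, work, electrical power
Checking the SI base units of each option:
  angular frequency (ω = 2πf): 1/s  ✗
  pressure (P = F/A): kg/(m·s²)  ✓ matches
  work (W = Fd): kg·m²/s²  ✗
  electrical power (P = IV): kg·m²/s³  ✗

Only pressure has units kg/(m·s²).

Answer: pressure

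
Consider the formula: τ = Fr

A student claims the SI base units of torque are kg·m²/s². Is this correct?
Units of each symbol in τ = Fr:
  F (force): kg·m/s²
  r (lever arm): m

Multiplying the contributions: [kg·m/s²] · [m]
Adding exponents of each base unit: kg: 1, m: 2, s: -2
SI base units of torque: kg·m²/s²

The claimed units kg·m²/s² match the derived units, so the claim is correct.

Answer: Yes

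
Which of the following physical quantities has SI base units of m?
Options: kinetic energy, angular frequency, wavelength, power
Checking the SI base units of each option:
  kinetic energy (E = ½mv²): kg·m²/s²  ✗
  angular frequency (ω = 2πf): 1/s  ✗
  wavelength (λ = v/f): m  ✓ matches
  power (P = W/t): kg·m²/s³  ✗

Only wavelength has units m.

Answer: wavelength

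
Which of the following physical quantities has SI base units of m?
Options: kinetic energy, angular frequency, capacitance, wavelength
Checking the SI base units of each option:
  kinetic energy (E = ½mv²): kg·m²/s²  ✗
  angular frequency (ω = 2πf): 1/s  ✗
  capacitance (C = Q/V): s⁴·A²/(kg·m²)  ✗
  wavelength (λ = v/f): m  ✓ matches

Only wavelength has units m.

Answer: wavelength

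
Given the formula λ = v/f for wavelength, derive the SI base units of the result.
Units of each symbol in λ = v/f:
  v (wave speed): m/s
  f (frequency): 1/s  → in the denominator, contributes s

Multiplying the contributions: [m/s] · [s]
Adding exponents of each base unit: m: 1
SI base units of wavelength: m

Answer: m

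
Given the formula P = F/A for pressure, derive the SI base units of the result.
Units of each symbol in P = F/A:
  F (force): kg·m/s²
  A (area): m²  → in the denominator, contributes 1/m²

Multiplying the contributions: [kg·m/s²] · [1/m²]
Adding exponents of each base unit: kg: 1, m: -1, s: -2
SI base units of pressure: kg/(m·s²)

Answer: kg/(m·s²)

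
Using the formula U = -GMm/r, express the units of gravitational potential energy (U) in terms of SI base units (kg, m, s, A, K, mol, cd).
Units of each symbol in U = -GMm/r:
  G (gravitational constant): m³/(kg·s²)
  M (mass): kg
  m (mass): kg
  r (distance): m  → in the denominator, contributes 1/m
  The minus sign does not affect the units.

Multiplying the contributions: [m³/(kg·s²)] · [kg] · [kg] · [1/m]
Adding exponents of each base unit: kg: 1, m: 2, s: -2
SI base units of gravitational potential energy: kg·m²/s²

Answer: kg·m²/s²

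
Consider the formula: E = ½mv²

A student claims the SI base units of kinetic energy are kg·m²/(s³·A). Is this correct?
Units of each symbol in E = ½mv²:
  m (mass): kg
  v (speed): m/s  → to the power 2, contributes m²/s²
  The factor ½ is dimensionless.

Multiplying the contributions: [kg] · [m²/s²]
Adding exponents of each base unit: kg: 1, m: 2, s: -2
SI base units of kinetic energy: kg·m²/s²

The claimed units kg·m²/(s³·A) (exponents kg: 1, m: 2, s: -3, A: -1) do not match the derived units kg·m²/s² (exponents kg: 1, m: 2, s: -2), so the claim is incorrect.

Answer: No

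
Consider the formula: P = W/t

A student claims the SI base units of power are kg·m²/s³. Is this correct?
Units of each symbol in P = W/t:
  W (work): kg·m²/s²
  t (time): s  → in the denominator, contributes 1/s

Multiplying the contributions: [kg·m²/s²] · [1/s]
Adding exponents of each base unit: kg: 1, m: 2, s: -3
SI base units of power: kg·m²/s³

The claimed units kg·m²/s³ match the derived units, so the claim is correct.

Answer: Yes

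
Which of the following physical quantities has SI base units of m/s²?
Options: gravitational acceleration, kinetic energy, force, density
Checking the SI base units of each option:
  gravitational acceleration (g = GM/r²): m/s²  ✓ matches
  kinetic energy (E = ½mv²): kg·m²/s²  ✗
  force (F = ma): kg·m/s²  ✗
  density (ρ = m/V): kg/m³  ✗

Only gravitational acceleration has units m/s².

Answer: gravitational acceleration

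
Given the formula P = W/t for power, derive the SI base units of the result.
Units of each symbol in P = W/t:
  W (work): kg·m²/s²
  t (time): s  → in the denominator, contributes 1/s

Multiplying the contributions: [kg·m²/s²] · [1/s]
Adding exponents of each base unit: kg: 1, m: 2, s: -3
SI base units of power: kg·m²/s³

Answer: kg·m²/s³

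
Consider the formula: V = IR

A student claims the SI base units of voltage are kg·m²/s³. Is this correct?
Units of each symbol in V = IR:
  I (current): A
  R (resistance, in ohms): kg·m²/(s³·A²)

Multiplying the contributions: [A] · [kg·m²/(s³·A²)]
Adding exponents of each base unit: kg: 1, m: 2, s: -3, A: -1
SI base units of voltage: kg·m²/(s³·A)

The claimed units kg·m²/s³ (exponents kg: 1, m: 2, s: -3) do not match the derived units kg·m²/(s³·A) (exponents kg: 1, m: 2, s: -3, A: -1), so the claim is incorrect.

Answer: No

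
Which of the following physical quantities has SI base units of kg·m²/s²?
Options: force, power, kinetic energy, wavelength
Checking the SI base units of each option:
  force (F = ma): kg·m/s²  ✗
  power (P = W/t): kg·m²/s³  ✗
  kinetic energy (E = ½mv²): kg·m²/s²  ✓ matches
  wavelength (λ = v/f): m  ✗

Only kinetic energy has units kg·m²/s².

Answer: kinetic energy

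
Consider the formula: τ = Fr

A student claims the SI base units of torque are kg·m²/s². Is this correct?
Units of each symbol in τ = Fr:
  F (force): kg·m/s²
  r (lever arm): m

Multiplying the contributions: [kg·m/s²] · [m]
Adding exponents of each base unit: kg: 1, m: 2, s: -2
SI base units of torque: kg·m²/s²

The claimed units kg·m²/s² match the derived units, so the claim is correct.

Answer: Yes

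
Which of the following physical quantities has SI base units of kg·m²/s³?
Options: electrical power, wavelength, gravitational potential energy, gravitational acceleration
Checking the SI base units of each option:
  electrical power (P = IV): kg·m²/s³  ✓ matches
  wavelength (λ = v/f): m  ✗
  gravitational potential energy (U = -GMm/r): kg·m²/s²  ✗
  gravitational acceleration (g = GM/r²): m/s²  ✗

Only electrical power has units kg·m²/s³.

Answer: electrical power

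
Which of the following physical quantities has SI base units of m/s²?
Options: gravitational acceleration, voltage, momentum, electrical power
Checking the SI base units of each option:
  gravitational acceleration (g = GM/r²): m/s²  ✓ matches
  voltage (V = IR): kg·m²/(s³·A)  ✗
  momentum (p = mv): kg·m/s  ✗
  electrical power (P = IV): kg·m²/s³  ✗

Only gravitational acceleration has units m/s².

Answer: gravitational acceleration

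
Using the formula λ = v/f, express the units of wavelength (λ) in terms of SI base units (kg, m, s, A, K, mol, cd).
Units of each symbol in λ = v/f:
  v (wave speed): m/s
  f (frequency): 1/s  → in the denominator, contributes s

Multiplying the contributions: [m/s] · [s]
Adding exponents of each base unit: m: 1
SI base units of wavelength: m

Answer: m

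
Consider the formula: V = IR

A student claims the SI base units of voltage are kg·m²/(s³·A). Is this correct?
Units of each symbol in V = IR:
  I (current): A
  R (resistance, in ohms): kg·m²/(s³·A²)

Multiplying the contributions: [A] · [kg·m²/(s³·A²)]
Adding exponents of each base unit: kg: 1, m: 2, s: -3, A: -1
SI base units of voltage: kg·m²/(s³·A)

The claimed units kg·m²/(s³·A) match the derived units, so the claim is correct.

Answer: Yes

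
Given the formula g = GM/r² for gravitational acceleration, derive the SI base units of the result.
Units of each symbol in g = GM/r²:
  G (gravitational constant): m³/(kg·s²)
  M (mass): kg
  r (distance): m  → to the power 2 in the denominator, contributes 1/m²

Multiplying the contributions: [m³/(kg·s²)] · [kg] · [1/m²]
Adding exponents of each base unit: m: 1, s: -2
SI base units of gravitational acceleration: m/s²

Answer: m/s²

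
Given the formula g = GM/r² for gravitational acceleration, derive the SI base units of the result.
Units of each symbol in g = GM/r²:
  G (gravitational constant): m³/(kg·s²)
  M (mass): kg
  r (distance): m  → to the power 2 in the denominator, contributes 1/m²

Multiplying the contributions: [m³/(kg·s²)] · [kg] · [1/m²]
Adding exponents of each base unit: m: 1, s: -2
SI base units of gravitational acceleration: m/s²

Answer: m/s²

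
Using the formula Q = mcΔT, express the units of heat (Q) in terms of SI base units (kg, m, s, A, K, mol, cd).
Units of each symbol in Q = mcΔT:
  m (mass): kg
  c (specific heat capacity, in J/(kg·K)): m²/(s²·K)
  ΔT (temperature change): K

Multiplying the contributions: [kg] · [m²/(s²·K)] · [K]
Adding exponents of each base unit: kg: 1, m: 2, s: -2
SI base units of heat: kg·m²/s²

Answer: kg·m²/s²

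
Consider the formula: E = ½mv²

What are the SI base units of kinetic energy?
Units of each symbol in E = ½mv²:
  m (mass): kg
  v (speed): m/s  → to the power 2, contributes m²/s²
  The factor ½ is dimensionless.

Multiplying the contributions: [kg] · [m²/s²]
Adding exponents of each base unit: kg: 1, m: 2, s: -2
SI base units of kinetic energy: kg·m²/s²

Answer: kg·m²/s²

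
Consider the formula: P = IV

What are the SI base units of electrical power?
Units of each symbol in P = IV:
  I (current): A
  V (voltage, in volts): kg·m²/(s³·A)

Multiplying the contributions: [A] · [kg·m²/(s³·A)]
Adding exponents of each base unit: kg: 1, m: 2, s: -3
SI base units of electrical power: kg·m²/s³

Answer: kg·m²/s³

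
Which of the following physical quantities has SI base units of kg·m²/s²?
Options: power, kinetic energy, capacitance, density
Checking the SI base units of each option:
  power (P = W/t): kg·m²/s³  ✗
  kinetic energy (E = ½mv²): kg·m²/s²  ✓ matches
  capacitance (C = Q/V): s⁴·A²/(kg·m²)  ✗
  density (ρ = m/V): kg/m³  ✗

Only kinetic energy has units kg·m²/s².

Answer: kinetic energy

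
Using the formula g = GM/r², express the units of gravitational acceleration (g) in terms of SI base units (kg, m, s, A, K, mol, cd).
Units of each symbol in g = GM/r²:
  G (gravitational constant): m³/(kg·s²)
  M (mass): kg
  r (distance): m  → to the power 2 in the denominator, contributes 1/m²

Multiplying the contributions: [m³/(kg·s²)] · [kg] · [1/m²]
Adding exponents of each base unit: m: 1, s: -2
SI base units of gravitational acceleration: m/s²

Answer: m/s²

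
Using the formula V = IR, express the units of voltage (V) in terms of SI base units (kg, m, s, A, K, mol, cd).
Units of each symbol in V = IR:
  I (current): A
  R (resistance, in ohms): kg·m²/(s³·A²)

Multiplying the contributions: [A] · [kg·m²/(s³·A²)]
Adding exponents of each base unit: kg: 1, m: 2, s: -3, A: -1
SI base units of voltage: kg·m²/(s³·A)

Answer: kg·m²/(s³·A)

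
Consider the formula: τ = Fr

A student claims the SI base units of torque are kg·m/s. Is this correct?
Units of each symbol in τ = Fr:
  F (force): kg·m/s²
  r (lever arm): m

Multiplying the contributions: [kg·m/s²] · [m]
Adding exponents of each base unit: kg: 1, m: 2, s: -2
SI base units of torque: kg·m²/s²

The claimed units kg·m/s (exponents kg: 1, m: 1, s: -1) do not match the derived units kg·m²/s² (exponents kg: 1, m: 2, s: -2), so the claim is incorrect.

Answer: No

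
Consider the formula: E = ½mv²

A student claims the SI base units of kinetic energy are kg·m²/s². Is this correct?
Units of each symbol in E = ½mv²:
  m (mass): kg
  v (speed): m/s  → to the power 2, contributes m²/s²
  The factor ½ is dimensionless.

Multiplying the contributions: [kg] · [m²/s²]
Adding exponents of each base unit: kg: 1, m: 2, s: -2
SI base units of kinetic energy: kg·m²/s²

The claimed units kg·m²/s² match the derived units, so the claim is correct.

Answer: Yes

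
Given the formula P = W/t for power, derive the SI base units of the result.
Units of each symbol in P = W/t:
  W (work): kg·m²/s²
  t (time): s  → in the denominator, contributes 1/s

Multiplying the contributions: [kg·m²/s²] · [1/s]
Adding exponents of each base unit: kg: 1, m: 2, s: -3
SI base units of power: kg·m²/s³

Answer: kg·m²/s³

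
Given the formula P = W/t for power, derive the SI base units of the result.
Units of each symbol in P = W/t:
  W (work): kg·m²/s²
  t (time): s  → in the denominator, contributes 1/s

Multiplying the contributions: [kg·m²/s²] · [1/s]
Adding exponents of each base unit: kg: 1, m: 2, s: -3
SI base units of power: kg·m²/s³

Answer: kg·m²/s³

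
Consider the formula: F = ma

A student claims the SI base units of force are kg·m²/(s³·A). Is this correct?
Units of each symbol in F = ma:
  m (mass): kg
  a (acceleration): m/s²

Multiplying the contributions: [kg] · [m/s²]
Adding exponents of each base unit: kg: 1, m: 1, s: -2
SI base units of force: kg·m/s²

The claimed units kg·m²/(s³·A) (exponents kg: 1, m: 2, s: -3, A: -1) do not match the derived units kg·m/s² (exponents kg: 1, m: 1, s: -2), so the claim is incorrect.

Answer: No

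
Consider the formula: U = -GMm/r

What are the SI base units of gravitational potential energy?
Units of each symbol in U = -GMm/r:
  G (gravitational constant): m³/(kg·s²)
  M (mass): kg
  m (mass): kg
  r (distance): m  → in the denominator, contributes 1/m
  The minus sign does not affect the units.

Multiplying the contributions: [m³/(kg·s²)] · [kg] · [kg] · [1/m]
Adding exponents of each base unit: kg: 1, m: 2, s: -2
SI base units of gravitational potential energy: kg·m²/s²

Answer: kg·m²/s²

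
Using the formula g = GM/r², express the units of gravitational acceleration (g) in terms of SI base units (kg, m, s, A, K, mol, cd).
Units of each symbol in g = GM/r²:
  G (gravitational constant): m³/(kg·s²)
  M (mass): kg
  r (distance): m  → to the power 2 in the denominator, contributes 1/m²

Multiplying the contributions: [m³/(kg·s²)] · [kg] · [1/m²]
Adding exponents of each base unit: m: 1, s: -2
SI base units of gravitational acceleration: m/s²

Answer: m/s²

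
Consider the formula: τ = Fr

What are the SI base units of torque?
Units of each symbol in τ = Fr:
  F (force): kg·m/s²
  r (lever arm): m

Multiplying the contributions: [kg·m/s²] · [m]
Adding exponents of each base unit: kg: 1, m: 2, s: -2
SI base units of torque: kg·m²/s²

Answer: kg·m²/s²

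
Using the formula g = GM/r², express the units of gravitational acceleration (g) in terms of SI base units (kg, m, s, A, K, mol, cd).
Units of each symbol in g = GM/r²:
  G (gravitational constant): m³/(kg·s²)
  M (mass): kg
  r (distance): m  → to the power 2 in the denominator, contributes 1/m²

Multiplying the contributions: [m³/(kg·s²)] · [kg] · [1/m²]
Adding exponents of each base unit: m: 1, s: -2
SI base units of gravitational acceleration: m/s²

Answer: m/s²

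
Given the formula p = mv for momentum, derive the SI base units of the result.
Units of each symbol in p = mv:
  m (mass): kg
  v (velocity): m/s

Multiplying the contributions: [kg] · [m/s]
Adding exponents of each base unit: kg: 1, m: 1, s: -1
SI base units of momentum: kg·m/s

Answer: kg·m/s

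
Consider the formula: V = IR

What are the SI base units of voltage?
Units of each symbol in V = IR:
  I (current): A
  R (resistance, in ohms): kg·m²/(s³·A²)

Multiplying the contributions: [A] · [kg·m²/(s³·A²)]
Adding exponents of each base unit: kg: 1, m: 2, s: -3, A: -1
SI base units of voltage: kg·m²/(s³·A)

Answer: kg·m²/(s³·A)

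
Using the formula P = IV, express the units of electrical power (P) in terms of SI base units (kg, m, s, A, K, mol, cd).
Units of each symbol in P = IV:
  I (current): A
  V (voltage, in volts): kg·m²/(s³·A)

Multiplying the contributions: [A] · [kg·m²/(s³·A)]
Adding exponents of each base unit: kg: 1, m: 2, s: -3
SI base units of electrical power: kg·m²/s³

Answer: kg·m²/s³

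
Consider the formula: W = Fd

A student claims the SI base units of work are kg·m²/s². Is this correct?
Units of each symbol in W = Fd:
  F (force): kg·m/s²
  d (displacement): m

Multiplying the contributions: [kg·m/s²] · [m]
Adding exponents of each base unit: kg: 1, m: 2, s: -2
SI base units of work: kg·m²/s²

The claimed units kg·m²/s² match the derived units, so the claim is correct.

Answer: Yes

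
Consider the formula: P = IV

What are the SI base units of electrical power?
Units of each symbol in P = IV:
  I (current): A
  V (voltage, in volts): kg·m²/(s³·A)

Multiplying the contributions: [A] · [kg·m²/(s³·A)]
Adding exponents of each base unit: kg: 1, m: 2, s: -3
SI base units of electrical power: kg·m²/s³

Answer: kg·m²/s³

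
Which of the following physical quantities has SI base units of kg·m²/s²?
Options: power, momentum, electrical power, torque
Checking the SI base units of each option:
  power (P = W/t): kg·m²/s³  ✗
  momentum (p = mv): kg·m/s  ✗
  electrical power (P = IV): kg·m²/s³  ✗
  torque (τ = Fr): kg·m²/s²  ✓ matches

Only torque has units kg·m²/s².

Answer: torque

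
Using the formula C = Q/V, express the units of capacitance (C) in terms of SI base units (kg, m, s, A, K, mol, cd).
Units of each symbol in C = Q/V:
  Q (charge, in coulombs): s·A
  V (voltage, in volts): kg·m²/(s³·A)  → in the denominator, contributes s³·A/(kg·m²)

Multiplying the contributions: [s·A] · [s³·A/(kg·m²)]
Adding exponents of each base unit: kg: -1, m: -2, s: 4, A: 2
SI base units of capacitance: s⁴·A²/(kg·m²)

Answer: s⁴·A²/(kg·m²)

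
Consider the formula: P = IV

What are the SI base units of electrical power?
Units of each symbol in P = IV:
  I (current): A
  V (voltage, in volts): kg·m²/(s³·A)

Multiplying the contributions: [A] · [kg·m²/(s³·A)]
Adding exponents of each base unit: kg: 1, m: 2, s: -3
SI base units of electrical power: kg·m²/s³

Answer: kg·m²/s³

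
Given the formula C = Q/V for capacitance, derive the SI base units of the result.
Units of each symbol in C = Q/V:
  Q (charge, in coulombs): s·A
  V (voltage, in volts): kg·m²/(s³·A)  → in the denominator, contributes s³·A/(kg·m²)

Multiplying the contributions: [s·A] · [s³·A/(kg·m²)]
Adding exponents of each base unit: kg: -1, m: -2, s: 4, A: 2
SI base units of capacitance: s⁴·A²/(kg·m²)

Answer: s⁴·A²/(kg·m²)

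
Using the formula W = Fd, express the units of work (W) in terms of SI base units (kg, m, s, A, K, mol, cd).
Units of each symbol in W = Fd:
  F (force): kg·m/s²
  d (displacement): m

Multiplying the contributions: [kg·m/s²] · [m]
Adding exponents of each base unit: kg: 1, m: 2, s: -2
SI base units of work: kg·m²/s²

Answer: kg·m²/s²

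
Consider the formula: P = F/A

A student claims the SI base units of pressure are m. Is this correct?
Units of each symbol in P = F/A:
  F (force): kg·m/s²
  A (area): m²  → in the denominator, contributes 1/m²

Multiplying the contributions: [kg·m/s²] · [1/m²]
Adding exponents of each base unit: kg: 1, m: -1, s: -2
SI base units of pressure: kg/(m·s²)

The claimed units m (exponents m: 1) do not match the derived units kg/(m·s²) (exponents kg: 1, m: -1, s: -2), so the claim is incorrect.

Answer: No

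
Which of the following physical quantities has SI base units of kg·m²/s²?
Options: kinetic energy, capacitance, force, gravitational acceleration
Checking the SI base units of each option:
  kinetic energy (E = ½mv²): kg·m²/s²  ✓ matches
  capacitance (C = Q/V): s⁴·A²/(kg·m²)  ✗
  force (F = ma): kg·m/s²  ✗
  gravitational acceleration (g = GM/r²): m/s²  ✗

Only kinetic energy has units kg·m²/s².

Answer: kinetic energy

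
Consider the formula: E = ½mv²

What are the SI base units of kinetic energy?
Units of each symbol in E = ½mv²:
  m (mass): kg
  v (speed): m/s  → to the power 2, contributes m²/s²
  The factor ½ is dimensionless.

Multiplying the contributions: [kg] · [m²/s²]
Adding exponents of each base unit: kg: 1, m: 2, s: -2
SI base units of kinetic energy: kg·m²/s²

Answer: kg·m²/s²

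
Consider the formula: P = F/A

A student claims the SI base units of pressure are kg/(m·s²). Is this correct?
Units of each symbol in P = F/A:
  F (force): kg·m/s²
  A (area): m²  → in the denominator, contributes 1/m²

Multiplying the contributions: [kg·m/s²] · [1/m²]
Adding exponents of each base unit: kg: 1, m: -1, s: -2
SI base units of pressure: kg/(m·s²)

The claimed units kg/(m·s²) match the derived units, so the claim is correct.

Answer: Yes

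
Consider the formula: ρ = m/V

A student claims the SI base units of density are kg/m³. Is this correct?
Units of each symbol in ρ = m/V:
  m (mass): kg
  V (volume): m³  → in the denominator, contributes 1/m³

Multiplying the contributions: [kg] · [1/m³]
Adding exponents of each base unit: kg: 1, m: -3
SI base units of density: kg/m³

The claimed units kg/m³ match the derived units, so the claim is correct.

Answer: Yes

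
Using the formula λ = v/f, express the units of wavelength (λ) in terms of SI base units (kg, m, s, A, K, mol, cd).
Units of each symbol in λ = v/f:
  v (wave speed): m/s
  f (frequency): 1/s  → in the denominator, contributes s

Multiplying the contributions: [m/s] · [s]
Adding exponents of each base unit: m: 1
SI base units of wavelength: m

Answer: m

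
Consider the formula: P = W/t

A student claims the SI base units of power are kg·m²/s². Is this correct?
Units of each symbol in P = W/t:
  W (work): kg·m²/s²
  t (time): s  → in the denominator, contributes 1/s

Multiplying the contributions: [kg·m²/s²] · [1/s]
Adding exponents of each base unit: kg: 1, m: 2, s: -3
SI base units of power: kg·m²/s³

The claimed units kg·m²/s² (exponents kg: 1, m: 2, s: -2) do not match the derived units kg·m²/s³ (exponents kg: 1, m: 2, s: -3), so the claim is incorrect.

Answer: No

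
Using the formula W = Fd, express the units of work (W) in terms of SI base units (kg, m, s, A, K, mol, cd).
Units of each symbol in W = Fd:
  F (force): kg·m/s²
  d (displacement): m

Multiplying the contributions: [kg·m/s²] · [m]
Adding exponents of each base unit: kg: 1, m: 2, s: -2
SI base units of work: kg·m²/s²

Answer: kg·m²/s²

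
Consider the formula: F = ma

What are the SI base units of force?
Units of each symbol in F = ma:
  m (mass): kg
  a (acceleration): m/s²

Multiplying the contributions: [kg] · [m/s²]
Adding exponents of each base unit: kg: 1, m: 1, s: -2
SI base units of force: kg·m/s²

Answer: kg·m/s²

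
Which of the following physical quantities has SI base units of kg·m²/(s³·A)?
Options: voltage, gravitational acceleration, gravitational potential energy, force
Checking the SI base units of each option:
  voltage (V = IR): kg·m²/(s³·A)  ✓ matches
  gravitational acceleration (g = GM/r²): m/s²  ✗
  gravitational potential energy (U = -GMm/r): kg·m²/s²  ✗
  force (F = ma): kg·m/s²  ✗

Only voltage has units kg·m²/(s³·A).

Answer: voltage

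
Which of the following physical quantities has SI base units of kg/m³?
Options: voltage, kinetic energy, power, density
Checking the SI base units of each option:
  voltage (V = IR): kg·m²/(s³·A)  ✗
  kinetic energy (E = ½mv²): kg·m²/s²  ✗
  power (P = W/t): kg·m²/s³  ✗
  density (ρ = m/V): kg/m³  ✓ matches

Only density has units kg/m³.

Answer: density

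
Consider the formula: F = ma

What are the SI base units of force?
Units of each symbol in F = ma:
  m (mass): kg
  a (acceleration): m/s²

Multiplying the contributions: [kg] · [m/s²]
Adding exponents of each base unit: kg: 1, m: 1, s: -2
SI base units of force: kg·m/s²

Answer: kg·m/s²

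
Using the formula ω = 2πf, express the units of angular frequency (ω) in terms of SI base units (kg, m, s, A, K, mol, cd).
Units of each symbol in ω = 2πf:
  f (frequency): 1/s
  The factor 2π is dimensionless.

Multiplying the contributions: [1/s]
Adding exponents of each base unit: s: -1
SI base units of angular frequency: 1/s

Answer: 1/s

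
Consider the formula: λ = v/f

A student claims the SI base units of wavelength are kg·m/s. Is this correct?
Units of each symbol in λ = v/f:
  v (wave speed): m/s
  f (frequency): 1/s  → in the denominator, contributes s

Multiplying the contributions: [m/s] · [s]
Adding exponents of each base unit: m: 1
SI base units of wavelength: m

The claimed units kg·m/s (exponents kg: 1, m: 1, s: -1) do not match the derived units m (exponents m: 1), so the claim is incorrect.

Answer: No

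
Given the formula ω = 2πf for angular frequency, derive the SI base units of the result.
Units of each symbol in ω = 2πf:
  f (frequency): 1/s
  The factor 2π is dimensionless.

Multiplying the contributions: [1/s]
Adding exponents of each base unit: s: -1
SI base units of angular frequency: 1/s

Answer: 1/s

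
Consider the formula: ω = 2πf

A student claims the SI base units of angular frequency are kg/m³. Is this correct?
Units of each symbol in ω = 2πf:
  f (frequency): 1/s
  The factor 2π is dimensionless.

Multiplying the contributions: [1/s]
Adding exponents of each base unit: s: -1
SI base units of angular frequency: 1/s

The claimed units kg/m³ (exponents kg: 1, m: -3) do not match the derived units 1/s (exponents s: -1), so the claim is incorrect.

Answer: No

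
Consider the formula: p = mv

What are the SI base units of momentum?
Units of each symbol in p = mv:
  m (mass): kg
  v (velocity): m/s

Multiplying the contributions: [kg] · [m/s]
Adding exponents of each base unit: kg: 1, m: 1, s: -1
SI base units of momentum: kg·m/s

Answer: kg·m/s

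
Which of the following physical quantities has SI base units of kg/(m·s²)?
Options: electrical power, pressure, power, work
Checking the SI base units of each option:
  electrical power (P = IV): kg·m²/s³  ✗
  pressure (P = F/A): kg/(m·s²)  ✓ matches
  power (P = W/t): kg·m²/s³  ✗
  work (W = Fd): kg·m²/s²  ✗

Only pressure has units kg/(m·s²).

Answer: pressure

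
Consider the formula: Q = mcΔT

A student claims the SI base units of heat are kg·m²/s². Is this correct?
Units of each symbol in Q = mcΔT:
  m (mass): kg
  c (specific heat capacity, in J/(kg·K)): m²/(s²·K)
  ΔT (temperature change): K

Multiplying the contributions: [kg] · [m²/(s²·K)] · [K]
Adding exponents of each base unit: kg: 1, m: 2, s: -2
SI base units of heat: kg·m²/s²

The claimed units kg·m²/s² match the derived units, so the claim is correct.

Answer: Yes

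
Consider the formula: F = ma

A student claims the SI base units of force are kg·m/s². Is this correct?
Units of each symbol in F = ma:
  m (mass): kg
  a (acceleration): m/s²

Multiplying the contributions: [kg] · [m/s²]
Adding exponents of each base unit: kg: 1, m: 1, s: -2
SI base units of force: kg·m/s²

The claimed units kg·m/s² match the derived units, so the claim is correct.

Answer: Yes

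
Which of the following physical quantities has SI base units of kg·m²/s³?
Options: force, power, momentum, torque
Checking the SI base units of each option:
  force (F = ma): kg·m/s²  ✗
  power (P = W/t): kg·m²/s³  ✓ matches
  momentum (p = mv): kg·m/s  ✗
  torque (τ = Fr): kg·m²/s²  ✗

Only power has units kg·m²/s³.

Answer: power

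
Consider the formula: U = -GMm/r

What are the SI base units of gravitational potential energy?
Units of each symbol in U = -GMm/r:
  G (gravitational constant): m³/(kg·s²)
  M (mass): kg
  m (mass): kg
  r (distance): m  → in the denominator, contributes 1/m
  The minus sign does not affect the units.

Multiplying the contributions: [m³/(kg·s²)] · [kg] · [kg] · [1/m]
Adding exponents of each base unit: kg: 1, m: 2, s: -2
SI base units of gravitational potential energy: kg·m²/s²

Answer: kg·m²/s²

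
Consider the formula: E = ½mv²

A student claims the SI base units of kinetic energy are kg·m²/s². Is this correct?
Units of each symbol in E = ½mv²:
  m (mass): kg
  v (speed): m/s  → to the power 2, contributes m²/s²
  The factor ½ is dimensionless.

Multiplying the contributions: [kg] · [m²/s²]
Adding exponents of each base unit: kg: 1, m: 2, s: -2
SI base units of kinetic energy: kg·m²/s²

The claimed units kg·m²/s² match the derived units, so the claim is correct.

Answer: Yes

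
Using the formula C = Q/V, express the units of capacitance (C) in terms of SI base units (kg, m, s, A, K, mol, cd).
Units of each symbol in C = Q/V:
  Q (charge, in coulombs): s·A
  V (voltage, in volts): kg·m²/(s³·A)  → in the denominator, contributes s³·A/(kg·m²)

Multiplying the contributions: [s·A] · [s³·A/(kg·m²)]
Adding exponents of each base unit: kg: -1, m: -2, s: 4, A: 2
SI base units of capacitance: s⁴·A²/(kg·m²)

Answer: s⁴·A²/(kg·m²)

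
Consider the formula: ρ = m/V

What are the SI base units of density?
Units of each symbol in ρ = m/V:
  m (mass): kg
  V (volume): m³  → in the denominator, contributes 1/m³

Multiplying the contributions: [kg] · [1/m³]
Adding exponents of each base unit: kg: 1, m: -3
SI base units of density: kg/m³

Answer: kg/m³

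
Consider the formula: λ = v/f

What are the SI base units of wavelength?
Units of each symbol in λ = v/f:
  v (wave speed): m/s
  f (frequency): 1/s  → in the denominator, contributes s

Multiplying the contributions: [m/s] · [s]
Adding exponents of each base unit: m: 1
SI base units of wavelength: m

Answer: m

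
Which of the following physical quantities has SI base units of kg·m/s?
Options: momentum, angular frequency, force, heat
Checking the SI base units of each option:
  momentum (p = mv): kg·m/s  ✓ matches
  angular frequency (ω = 2πf): 1/s  ✗
  force (F = ma): kg·m/s²  ✗
  heat (Q = mcΔT): kg·m²/s²  ✗

Only momentum has units kg·m/s.

Answer: momentum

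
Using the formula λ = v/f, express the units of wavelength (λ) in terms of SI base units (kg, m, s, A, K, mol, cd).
Units of each symbol in λ = v/f:
  v (wave speed): m/s
  f (frequency): 1/s  → in the denominator, contributes s

Multiplying the contributions: [m/s] · [s]
Adding exponents of each base unit: m: 1
SI base units of wavelength: m

Answer: m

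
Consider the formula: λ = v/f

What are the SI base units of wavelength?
Units of each symbol in λ = v/f:
  v (wave speed): m/s
  f (frequency): 1/s  → in the denominator, contributes s

Multiplying the contributions: [m/s] · [s]
Adding exponents of each base unit: m: 1
SI base units of wavelength: m

Answer: m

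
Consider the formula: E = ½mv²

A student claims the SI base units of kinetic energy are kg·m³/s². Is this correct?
Units of each symbol in E = ½mv²:
  m (mass): kg
  v (speed): m/s  → to the power 2, contributes m²/s²
  The factor ½ is dimensionless.

Multiplying the contributions: [kg] · [m²/s²]
Adding exponents of each base unit: kg: 1, m: 2, s: -2
SI base units of kinetic energy: kg·m²/s²

The claimed units kg·m³/s² (exponents kg: 1, m: 3, s: -2) do not match the derived units kg·m²/s² (exponents kg: 1, m: 2, s: -2), so the claim is incorrect.

Answer: No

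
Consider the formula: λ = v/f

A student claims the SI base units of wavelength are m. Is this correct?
Units of each symbol in λ = v/f:
  v (wave speed): m/s
  f (frequency): 1/s  → in the denominator, contributes s

Multiplying the contributions: [m/s] · [s]
Adding exponents of each base unit: m: 1
SI base units of wavelength: m

The claimed units m match the derived units, so the claim is correct.

Answer: Yes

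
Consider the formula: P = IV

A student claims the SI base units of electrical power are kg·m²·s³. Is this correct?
Units of each symbol in P = IV:
  I (current): A
  V (voltage, in volts): kg·m²/(s³·A)

Multiplying the contributions: [A] · [kg·m²/(s³·A)]
Adding exponents of each base unit: kg: 1, m: 2, s: -3
SI base units of electrical power: kg·m²/s³

The claimed units kg·m²·s³ (exponents kg: 1, m: 2, s: 3) do not match the derived units kg·m²/s³ (exponents kg: 1, m: 2, s: -3), so the claim is incorrect.

Answer: No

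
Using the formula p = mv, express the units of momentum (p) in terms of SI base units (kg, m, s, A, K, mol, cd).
Units of each symbol in p = mv:
  m (mass): kg
  v (velocity): m/s

Multiplying the contributions: [kg] · [m/s]
Adding exponents of each base unit: kg: 1, m: 1, s: -1
SI base units of momentum: kg·m/s

Answer: kg·m/s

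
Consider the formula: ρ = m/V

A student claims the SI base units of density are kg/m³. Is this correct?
Units of each symbol in ρ = m/V:
  m (mass): kg
  V (volume): m³  → in the denominator, contributes 1/m³

Multiplying the contributions: [kg] · [1/m³]
Adding exponents of each base unit: kg: 1, m: -3
SI base units of density: kg/m³

The claimed units kg/m³ match the derived units, so the claim is correct.

Answer: Yes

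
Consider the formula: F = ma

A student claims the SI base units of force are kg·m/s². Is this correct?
Units of each symbol in F = ma:
  m (mass): kg
  a (acceleration): m/s²

Multiplying the contributions: [kg] · [m/s²]
Adding exponents of each base unit: kg: 1, m: 1, s: -2
SI base units of force: kg·m/s²

The claimed units kg·m/s² match the derived units, so the claim is correct.

Answer: Yes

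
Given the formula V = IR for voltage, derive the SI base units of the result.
Units of each symbol in V = IR:
  I (current): A
  R (resistance, in ohms): kg·m²/(s³·A²)

Multiplying the contributions: [A] · [kg·m²/(s³·A²)]
Adding exponents of each base unit: kg: 1, m: 2, s: -3, A: -1
SI base units of voltage: kg·m²/(s³·A)

Answer: kg·m²/(s³·A)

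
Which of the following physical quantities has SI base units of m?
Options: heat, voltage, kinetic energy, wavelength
Checking the SI base units of each option:
  heat (Q = mcΔT): kg·m²/s²  ✗
  voltage (V = IR): kg·m²/(s³·A)  ✗
  kinetic energy (E = ½mv²): kg·m²/s²  ✗
  wavelength (λ = v/f): m  ✓ matches

Only wavelength has units m.

Answer: wavelength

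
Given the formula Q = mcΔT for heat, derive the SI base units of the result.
Units of each symbol in Q = mcΔT:
  m (mass): kg
  c (specific heat capacity, in J/(kg·K)): m²/(s²·K)
  ΔT (temperature change): K

Multiplying the contributions: [kg] · [m²/(s²·K)] · [K]
Adding exponents of each base unit: kg: 1, m: 2, s: -2
SI base units of heat: kg·m²/s²

Answer: kg·m²/s²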